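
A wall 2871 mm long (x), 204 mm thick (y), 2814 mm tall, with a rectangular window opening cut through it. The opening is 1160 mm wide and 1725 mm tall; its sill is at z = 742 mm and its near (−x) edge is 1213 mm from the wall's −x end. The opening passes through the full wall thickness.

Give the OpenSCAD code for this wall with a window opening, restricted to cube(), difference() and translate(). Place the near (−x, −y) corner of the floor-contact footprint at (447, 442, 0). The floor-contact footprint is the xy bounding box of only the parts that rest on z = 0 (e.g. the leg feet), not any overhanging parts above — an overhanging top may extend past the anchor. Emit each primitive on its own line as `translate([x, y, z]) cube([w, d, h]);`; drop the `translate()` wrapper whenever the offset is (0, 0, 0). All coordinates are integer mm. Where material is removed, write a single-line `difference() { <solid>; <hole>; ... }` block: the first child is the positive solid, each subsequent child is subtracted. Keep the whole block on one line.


difference() { translate([447, 442, 0]) cube([2871, 204, 2814]); translate([1660, 442, 742]) cube([1160, 204, 1725]); }


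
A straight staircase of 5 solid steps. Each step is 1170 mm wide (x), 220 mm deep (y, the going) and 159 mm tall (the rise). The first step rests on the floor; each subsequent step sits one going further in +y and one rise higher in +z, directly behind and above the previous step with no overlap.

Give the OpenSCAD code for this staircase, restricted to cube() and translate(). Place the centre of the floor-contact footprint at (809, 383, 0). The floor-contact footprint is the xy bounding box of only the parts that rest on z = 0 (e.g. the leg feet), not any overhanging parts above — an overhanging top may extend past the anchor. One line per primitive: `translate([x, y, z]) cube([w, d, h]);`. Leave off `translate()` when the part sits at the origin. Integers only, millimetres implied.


translate([224, 273, 0]) cube([1170, 220, 159]);
translate([224, 493, 159]) cube([1170, 220, 159]);
translate([224, 713, 318]) cube([1170, 220, 159]);
translate([224, 933, 477]) cube([1170, 220, 159]);
translate([224, 1153, 636]) cube([1170, 220, 159]);


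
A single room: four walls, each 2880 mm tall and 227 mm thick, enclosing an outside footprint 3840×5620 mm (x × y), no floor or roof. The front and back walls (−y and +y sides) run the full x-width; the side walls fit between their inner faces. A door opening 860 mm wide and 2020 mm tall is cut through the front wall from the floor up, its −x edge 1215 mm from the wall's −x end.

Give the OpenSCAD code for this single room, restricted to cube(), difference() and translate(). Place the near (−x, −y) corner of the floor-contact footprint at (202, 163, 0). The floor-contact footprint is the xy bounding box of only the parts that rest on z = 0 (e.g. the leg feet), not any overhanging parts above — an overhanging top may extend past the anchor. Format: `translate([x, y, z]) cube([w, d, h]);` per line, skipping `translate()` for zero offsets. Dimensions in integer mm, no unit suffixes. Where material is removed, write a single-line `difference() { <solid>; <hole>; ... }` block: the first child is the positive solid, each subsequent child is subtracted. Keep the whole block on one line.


difference() { translate([202, 163, 0]) cube([3840, 227, 2880]); translate([1417, 163, 0]) cube([860, 227, 2020]); }
translate([202, 5556, 0]) cube([3840, 227, 2880]);
translate([202, 390, 0]) cube([227, 5166, 2880]);
translate([3815, 390, 0]) cube([227, 5166, 2880]);


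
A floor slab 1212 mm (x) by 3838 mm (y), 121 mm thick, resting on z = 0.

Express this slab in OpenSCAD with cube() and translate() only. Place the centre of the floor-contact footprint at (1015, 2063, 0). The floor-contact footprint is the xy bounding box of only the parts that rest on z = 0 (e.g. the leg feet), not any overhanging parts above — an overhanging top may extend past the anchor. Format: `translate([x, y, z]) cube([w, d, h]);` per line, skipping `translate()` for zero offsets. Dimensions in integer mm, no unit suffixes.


translate([409, 144, 0]) cube([1212, 3838, 121]);


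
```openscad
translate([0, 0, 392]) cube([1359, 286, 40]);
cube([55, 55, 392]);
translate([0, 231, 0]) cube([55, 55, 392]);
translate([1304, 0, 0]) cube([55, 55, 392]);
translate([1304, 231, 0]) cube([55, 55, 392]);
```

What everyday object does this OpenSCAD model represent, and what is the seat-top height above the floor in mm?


A bench. The seat-top height is 432 mm.

A long slab on four corner posts — a bench. The slab sits at z = 392 with thickness 40, so the top is 392 + 40 = 432 mm.


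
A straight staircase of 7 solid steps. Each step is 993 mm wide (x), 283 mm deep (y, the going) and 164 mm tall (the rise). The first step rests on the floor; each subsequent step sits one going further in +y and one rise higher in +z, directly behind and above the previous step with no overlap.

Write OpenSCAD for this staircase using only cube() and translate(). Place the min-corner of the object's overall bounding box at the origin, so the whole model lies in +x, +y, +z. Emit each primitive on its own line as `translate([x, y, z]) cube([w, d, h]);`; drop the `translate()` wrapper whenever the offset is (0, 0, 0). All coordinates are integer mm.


cube([993, 283, 164]);
translate([0, 283, 164]) cube([993, 283, 164]);
translate([0, 566, 328]) cube([993, 283, 164]);
translate([0, 849, 492]) cube([993, 283, 164]);
translate([0, 1132, 656]) cube([993, 283, 164]);
translate([0, 1415, 820]) cube([993, 283, 164]);
translate([0, 1698, 984]) cube([993, 283, 164]);


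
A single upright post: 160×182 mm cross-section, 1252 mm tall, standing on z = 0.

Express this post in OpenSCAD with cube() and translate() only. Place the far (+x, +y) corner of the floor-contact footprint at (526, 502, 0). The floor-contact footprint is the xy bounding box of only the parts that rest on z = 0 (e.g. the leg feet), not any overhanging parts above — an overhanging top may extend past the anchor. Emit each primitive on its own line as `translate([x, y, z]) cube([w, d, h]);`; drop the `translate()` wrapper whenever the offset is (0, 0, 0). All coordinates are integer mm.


translate([366, 320, 0]) cube([160, 182, 1252]);


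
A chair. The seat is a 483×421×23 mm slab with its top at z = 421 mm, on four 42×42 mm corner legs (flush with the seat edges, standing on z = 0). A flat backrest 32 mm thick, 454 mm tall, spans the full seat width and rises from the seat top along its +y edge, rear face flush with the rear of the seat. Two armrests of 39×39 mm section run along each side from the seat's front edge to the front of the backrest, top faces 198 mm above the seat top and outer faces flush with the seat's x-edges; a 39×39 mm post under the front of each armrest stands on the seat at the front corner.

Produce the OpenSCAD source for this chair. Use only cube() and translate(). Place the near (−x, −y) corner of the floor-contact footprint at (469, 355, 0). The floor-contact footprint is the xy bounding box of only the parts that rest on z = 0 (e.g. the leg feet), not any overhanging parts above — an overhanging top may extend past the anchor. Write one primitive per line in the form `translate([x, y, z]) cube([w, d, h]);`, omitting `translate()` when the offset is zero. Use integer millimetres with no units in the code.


// leg_h = 421 - 23 = 398
// arm post h = 198 - 39 = 159
translate([469, 355, 398]) cube([483, 421, 23]);
translate([469, 355, 0]) cube([42, 42, 398]);
translate([910, 355, 0]) cube([42, 42, 398]);
translate([469, 734, 0]) cube([42, 42, 398]);
translate([910, 734, 0]) cube([42, 42, 398]);
translate([469, 744, 421]) cube([483, 32, 454]);
translate([469, 355, 580]) cube([39, 389, 39]);
translate([913, 355, 580]) cube([39, 389, 39]);
translate([469, 355, 421]) cube([39, 39, 159]);
translate([913, 355, 421]) cube([39, 39, 159]);


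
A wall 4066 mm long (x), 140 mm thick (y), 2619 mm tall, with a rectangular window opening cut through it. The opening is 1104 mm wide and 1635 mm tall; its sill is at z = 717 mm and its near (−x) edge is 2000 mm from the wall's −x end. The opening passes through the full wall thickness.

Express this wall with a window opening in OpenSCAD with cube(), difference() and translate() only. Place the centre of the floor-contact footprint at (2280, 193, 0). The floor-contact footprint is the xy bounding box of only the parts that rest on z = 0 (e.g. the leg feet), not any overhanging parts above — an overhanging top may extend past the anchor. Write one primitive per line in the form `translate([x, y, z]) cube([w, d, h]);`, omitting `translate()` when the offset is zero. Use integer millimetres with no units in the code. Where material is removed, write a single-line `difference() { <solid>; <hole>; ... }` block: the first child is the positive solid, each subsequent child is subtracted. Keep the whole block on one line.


difference() { translate([247, 123, 0]) cube([4066, 140, 2619]); translate([2247, 123, 717]) cube([1104, 140, 1635]); }


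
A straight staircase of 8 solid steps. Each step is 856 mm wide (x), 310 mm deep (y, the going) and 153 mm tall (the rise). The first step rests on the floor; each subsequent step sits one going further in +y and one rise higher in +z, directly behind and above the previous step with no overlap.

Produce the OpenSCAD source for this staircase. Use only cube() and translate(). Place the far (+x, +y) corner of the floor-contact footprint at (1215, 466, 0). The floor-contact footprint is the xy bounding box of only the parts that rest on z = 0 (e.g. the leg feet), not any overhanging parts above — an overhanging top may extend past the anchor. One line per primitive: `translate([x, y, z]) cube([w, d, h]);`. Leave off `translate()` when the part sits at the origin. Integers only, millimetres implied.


translate([359, 156, 0]) cube([856, 310, 153]);
translate([359, 466, 153]) cube([856, 310, 153]);
translate([359, 776, 306]) cube([856, 310, 153]);
translate([359, 1086, 459]) cube([856, 310, 153]);
translate([359, 1396, 612]) cube([856, 310, 153]);
translate([359, 1706, 765]) cube([856, 310, 153]);
translate([359, 2016, 918]) cube([856, 310, 153]);
translate([359, 2326, 1071]) cube([856, 310, 153]);


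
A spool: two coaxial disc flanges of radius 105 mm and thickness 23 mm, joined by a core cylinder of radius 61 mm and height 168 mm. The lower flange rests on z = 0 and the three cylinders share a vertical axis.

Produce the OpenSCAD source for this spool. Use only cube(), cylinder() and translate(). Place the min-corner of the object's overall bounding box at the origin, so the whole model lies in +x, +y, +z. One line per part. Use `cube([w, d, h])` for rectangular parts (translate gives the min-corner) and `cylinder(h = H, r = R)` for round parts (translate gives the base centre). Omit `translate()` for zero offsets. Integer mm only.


translate([105, 105, 0]) cylinder(h = 23, r = 105);
translate([105, 105, 23]) cylinder(h = 168, r = 61);
translate([105, 105, 191]) cylinder(h = 23, r = 105);


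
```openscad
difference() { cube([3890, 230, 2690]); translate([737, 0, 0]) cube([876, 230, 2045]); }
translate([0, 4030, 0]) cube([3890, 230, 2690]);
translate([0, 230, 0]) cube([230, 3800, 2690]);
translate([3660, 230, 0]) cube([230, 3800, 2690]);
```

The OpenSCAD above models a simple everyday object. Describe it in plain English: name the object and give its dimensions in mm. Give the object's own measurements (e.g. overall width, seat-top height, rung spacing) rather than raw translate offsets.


A single room: four walls, each 2690 mm tall and 230 mm thick, enclosing an outside footprint 3890×4260 mm (x × y), no floor or roof. The front and back walls (−y and +y sides) run the full x-width; the side walls fit between their inner faces. A door opening 876 mm wide and 2045 mm tall is cut through the front wall from the floor up, its −x edge 737 mm from the wall's −x end.


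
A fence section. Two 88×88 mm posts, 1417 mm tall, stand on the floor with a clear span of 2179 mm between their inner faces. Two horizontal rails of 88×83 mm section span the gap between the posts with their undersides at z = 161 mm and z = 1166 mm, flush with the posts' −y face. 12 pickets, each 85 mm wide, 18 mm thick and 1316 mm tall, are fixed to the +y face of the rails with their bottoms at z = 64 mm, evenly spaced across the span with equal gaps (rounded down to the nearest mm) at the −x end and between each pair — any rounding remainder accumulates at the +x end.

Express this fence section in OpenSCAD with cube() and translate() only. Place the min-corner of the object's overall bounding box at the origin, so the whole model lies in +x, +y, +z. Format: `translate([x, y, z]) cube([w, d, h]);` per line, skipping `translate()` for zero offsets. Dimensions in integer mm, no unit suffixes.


cube([88, 88, 1417]);
translate([2267, 0, 0]) cube([88, 88, 1417]);
translate([88, 0, 161]) cube([2179, 88, 83]);
translate([88, 0, 1166]) cube([2179, 88, 83]);
translate([177, 88, 64]) cube([85, 18, 1316]);
translate([351, 88, 64]) cube([85, 18, 1316]);
translate([525, 88, 64]) cube([85, 18, 1316]);
translate([699, 88, 64]) cube([85, 18, 1316]);
translate([873, 88, 64]) cube([85, 18, 1316]);
translate([1047, 88, 64]) cube([85, 18, 1316]);
translate([1221, 88, 64]) cube([85, 18, 1316]);
translate([1395, 88, 64]) cube([85, 18, 1316]);
translate([1569, 88, 64]) cube([85, 18, 1316]);
translate([1743, 88, 64]) cube([85, 18, 1316]);
translate([1917, 88, 64]) cube([85, 18, 1316]);
translate([2091, 88, 64]) cube([85, 18, 1316]);


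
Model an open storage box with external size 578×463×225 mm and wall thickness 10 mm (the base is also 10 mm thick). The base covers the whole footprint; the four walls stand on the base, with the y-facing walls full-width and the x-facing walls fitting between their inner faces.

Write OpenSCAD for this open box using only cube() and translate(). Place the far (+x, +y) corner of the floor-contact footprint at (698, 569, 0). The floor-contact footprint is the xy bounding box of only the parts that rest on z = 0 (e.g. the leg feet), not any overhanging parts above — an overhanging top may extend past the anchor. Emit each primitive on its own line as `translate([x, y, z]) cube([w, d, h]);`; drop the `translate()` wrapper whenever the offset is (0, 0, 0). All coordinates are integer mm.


translate([120, 106, 0]) cube([578, 463, 10]);
translate([120, 106, 10]) cube([578, 10, 215]);
translate([120, 559, 10]) cube([578, 10, 215]);
translate([120, 116, 10]) cube([10, 443, 215]);
translate([688, 116, 10]) cube([10, 443, 215]);


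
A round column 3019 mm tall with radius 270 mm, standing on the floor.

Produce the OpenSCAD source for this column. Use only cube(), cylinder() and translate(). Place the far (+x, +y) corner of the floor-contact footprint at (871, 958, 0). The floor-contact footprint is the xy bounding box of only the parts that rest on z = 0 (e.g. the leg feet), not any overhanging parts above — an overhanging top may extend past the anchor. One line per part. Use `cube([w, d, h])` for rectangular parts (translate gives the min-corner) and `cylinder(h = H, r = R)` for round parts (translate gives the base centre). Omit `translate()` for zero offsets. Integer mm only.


translate([601, 688, 0]) cylinder(h = 3019, r = 270);


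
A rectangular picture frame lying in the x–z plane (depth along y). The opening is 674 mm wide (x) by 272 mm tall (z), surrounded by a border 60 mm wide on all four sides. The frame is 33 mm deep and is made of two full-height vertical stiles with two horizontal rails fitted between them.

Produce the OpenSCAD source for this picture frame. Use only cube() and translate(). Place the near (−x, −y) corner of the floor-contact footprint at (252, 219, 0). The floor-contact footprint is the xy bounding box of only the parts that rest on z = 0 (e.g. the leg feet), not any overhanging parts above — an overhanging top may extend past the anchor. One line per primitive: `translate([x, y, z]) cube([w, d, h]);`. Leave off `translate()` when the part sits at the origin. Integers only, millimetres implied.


translate([252, 219, 0]) cube([60, 33, 392]);
translate([986, 219, 0]) cube([60, 33, 392]);
translate([312, 219, 0]) cube([674, 33, 60]);
translate([312, 219, 332]) cube([674, 33, 60]);


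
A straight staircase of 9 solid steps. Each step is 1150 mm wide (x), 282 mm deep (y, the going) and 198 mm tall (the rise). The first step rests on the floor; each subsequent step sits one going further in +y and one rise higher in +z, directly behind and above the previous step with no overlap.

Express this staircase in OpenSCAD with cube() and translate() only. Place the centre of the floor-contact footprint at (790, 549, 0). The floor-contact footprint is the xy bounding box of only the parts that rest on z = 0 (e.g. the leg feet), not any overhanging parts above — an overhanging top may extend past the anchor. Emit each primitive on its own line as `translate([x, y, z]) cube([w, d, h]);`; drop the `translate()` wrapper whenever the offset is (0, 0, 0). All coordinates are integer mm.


translate([215, 408, 0]) cube([1150, 282, 198]);
translate([215, 690, 198]) cube([1150, 282, 198]);
translate([215, 972, 396]) cube([1150, 282, 198]);
translate([215, 1254, 594]) cube([1150, 282, 198]);
translate([215, 1536, 792]) cube([1150, 282, 198]);
translate([215, 1818, 990]) cube([1150, 282, 198]);
translate([215, 2100, 1188]) cube([1150, 282, 198]);
translate([215, 2382, 1386]) cube([1150, 282, 198]);
translate([215, 2664, 1584]) cube([1150, 282, 198]);


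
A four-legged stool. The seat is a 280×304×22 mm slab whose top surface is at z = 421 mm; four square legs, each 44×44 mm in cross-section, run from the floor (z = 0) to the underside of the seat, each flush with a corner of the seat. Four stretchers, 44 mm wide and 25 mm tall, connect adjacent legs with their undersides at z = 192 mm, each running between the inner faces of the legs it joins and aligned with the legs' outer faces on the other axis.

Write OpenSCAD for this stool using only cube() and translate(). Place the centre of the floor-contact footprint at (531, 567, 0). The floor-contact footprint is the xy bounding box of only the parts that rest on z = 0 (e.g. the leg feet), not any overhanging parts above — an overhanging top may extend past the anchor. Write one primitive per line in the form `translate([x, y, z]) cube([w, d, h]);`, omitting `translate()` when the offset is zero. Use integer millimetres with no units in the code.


// leg_h = 421 - 22 = 399
// stretcher span = 280 - 2*44 = 192
translate([391, 415, 399]) cube([280, 304, 22]);
translate([391, 415, 0]) cube([44, 44, 399]);
translate([627, 415, 0]) cube([44, 44, 399]);
translate([391, 675, 0]) cube([44, 44, 399]);
translate([627, 675, 0]) cube([44, 44, 399]);
translate([435, 415, 192]) cube([192, 44, 25]);
translate([435, 675, 192]) cube([192, 44, 25]);
translate([391, 459, 192]) cube([44, 216, 25]);
translate([627, 459, 192]) cube([44, 216, 25]);


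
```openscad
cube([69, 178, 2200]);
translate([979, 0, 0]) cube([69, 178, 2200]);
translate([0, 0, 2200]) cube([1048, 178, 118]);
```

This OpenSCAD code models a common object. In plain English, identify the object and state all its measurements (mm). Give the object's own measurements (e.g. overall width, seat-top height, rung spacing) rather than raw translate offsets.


A door frame. The clear opening is 910 mm wide and 2200 mm high. Two 69 mm wide jambs, 178 mm deep, stand either side of the opening from the floor to the top of the opening. A 118 mm thick head sits across the top of both jambs, spanning the full outside width of the frame.


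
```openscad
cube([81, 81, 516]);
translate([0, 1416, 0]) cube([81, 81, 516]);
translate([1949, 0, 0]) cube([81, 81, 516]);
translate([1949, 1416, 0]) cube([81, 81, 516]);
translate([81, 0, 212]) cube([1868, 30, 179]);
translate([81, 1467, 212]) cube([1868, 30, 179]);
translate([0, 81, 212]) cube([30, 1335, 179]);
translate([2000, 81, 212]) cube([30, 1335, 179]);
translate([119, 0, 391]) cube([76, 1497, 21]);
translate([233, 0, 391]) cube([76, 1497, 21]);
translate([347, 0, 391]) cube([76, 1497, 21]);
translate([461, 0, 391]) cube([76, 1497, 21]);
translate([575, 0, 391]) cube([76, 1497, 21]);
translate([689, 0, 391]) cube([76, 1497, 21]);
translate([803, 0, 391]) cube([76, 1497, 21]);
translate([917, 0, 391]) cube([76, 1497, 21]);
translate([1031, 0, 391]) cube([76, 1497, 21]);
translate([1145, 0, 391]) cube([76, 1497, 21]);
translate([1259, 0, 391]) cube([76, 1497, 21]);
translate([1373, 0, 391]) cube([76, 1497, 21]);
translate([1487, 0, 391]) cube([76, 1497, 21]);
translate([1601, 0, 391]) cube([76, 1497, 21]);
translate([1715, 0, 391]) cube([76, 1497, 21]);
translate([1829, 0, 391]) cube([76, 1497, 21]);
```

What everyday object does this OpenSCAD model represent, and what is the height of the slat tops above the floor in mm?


A bed frame. The slat-top height is 412 mm.

Four posts, four rails, and a row of slats — a bed frame. Slats sit on the rails at z = 212 + 179 = 391; with slat thickness 21, the top is 412 mm.


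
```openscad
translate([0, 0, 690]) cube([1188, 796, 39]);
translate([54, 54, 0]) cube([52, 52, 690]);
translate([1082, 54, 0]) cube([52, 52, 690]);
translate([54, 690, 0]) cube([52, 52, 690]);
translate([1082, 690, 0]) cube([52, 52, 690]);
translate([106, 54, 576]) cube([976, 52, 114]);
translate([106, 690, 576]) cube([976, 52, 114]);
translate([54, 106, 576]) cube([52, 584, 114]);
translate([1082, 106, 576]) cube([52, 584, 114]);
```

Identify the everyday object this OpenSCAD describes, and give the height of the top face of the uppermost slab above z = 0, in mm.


A table. The table height is 729 mm.

A 1188×796×39 slab sits at z = 690 on four 52 mm square posts — a table. The top surface is at 690 + 39 = 729 mm.


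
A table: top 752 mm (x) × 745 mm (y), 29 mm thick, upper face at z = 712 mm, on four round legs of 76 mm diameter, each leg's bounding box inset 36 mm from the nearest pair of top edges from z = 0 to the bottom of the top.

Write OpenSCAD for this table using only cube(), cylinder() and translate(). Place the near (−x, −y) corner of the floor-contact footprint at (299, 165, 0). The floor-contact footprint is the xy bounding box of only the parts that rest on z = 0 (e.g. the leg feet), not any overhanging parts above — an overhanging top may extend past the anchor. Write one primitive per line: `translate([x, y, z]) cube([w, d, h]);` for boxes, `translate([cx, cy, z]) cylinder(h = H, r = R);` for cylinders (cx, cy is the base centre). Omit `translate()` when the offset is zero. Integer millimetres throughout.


translate([263, 129, 683]) cube([752, 745, 29]);
translate([337, 203, 0]) cylinder(h = 683, r = 38);
translate([941, 203, 0]) cylinder(h = 683, r = 38);
translate([337, 800, 0]) cylinder(h = 683, r = 38);
translate([941, 800, 0]) cylinder(h = 683, r = 38);


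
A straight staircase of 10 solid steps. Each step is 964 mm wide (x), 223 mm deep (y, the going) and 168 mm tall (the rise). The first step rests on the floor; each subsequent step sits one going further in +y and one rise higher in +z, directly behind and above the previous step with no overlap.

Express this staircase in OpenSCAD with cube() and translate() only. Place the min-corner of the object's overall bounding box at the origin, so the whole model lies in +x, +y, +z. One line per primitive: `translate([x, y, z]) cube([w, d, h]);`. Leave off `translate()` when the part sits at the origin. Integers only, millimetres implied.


cube([964, 223, 168]);
translate([0, 223, 168]) cube([964, 223, 168]);
translate([0, 446, 336]) cube([964, 223, 168]);
translate([0, 669, 504]) cube([964, 223, 168]);
translate([0, 892, 672]) cube([964, 223, 168]);
translate([0, 1115, 840]) cube([964, 223, 168]);
translate([0, 1338, 1008]) cube([964, 223, 168]);
translate([0, 1561, 1176]) cube([964, 223, 168]);
translate([0, 1784, 1344]) cube([964, 223, 168]);
translate([0, 2007, 1512]) cube([964, 223, 168]);


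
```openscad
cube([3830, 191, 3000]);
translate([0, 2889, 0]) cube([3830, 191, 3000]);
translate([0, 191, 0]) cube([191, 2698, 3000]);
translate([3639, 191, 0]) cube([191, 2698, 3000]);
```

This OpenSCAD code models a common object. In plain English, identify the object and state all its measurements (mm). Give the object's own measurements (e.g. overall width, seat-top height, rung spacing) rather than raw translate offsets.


The wall frame of a small rectangular building: four walls, each 3000 mm tall and 191 mm thick, enclosing a footprint 3830 mm (x) by 3080 mm (y) outside-to-outside, with no floor or roof. The front and back walls (the −y and +y sides) span the full width; the two side walls fit between them.


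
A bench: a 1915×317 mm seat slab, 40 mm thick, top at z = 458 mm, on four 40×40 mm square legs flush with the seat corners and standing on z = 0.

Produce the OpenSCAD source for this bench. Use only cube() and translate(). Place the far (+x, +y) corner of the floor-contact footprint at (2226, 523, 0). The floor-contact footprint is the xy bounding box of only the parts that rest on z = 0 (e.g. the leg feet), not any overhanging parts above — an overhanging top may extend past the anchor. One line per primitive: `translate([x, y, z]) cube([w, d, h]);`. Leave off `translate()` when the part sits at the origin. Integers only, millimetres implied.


translate([311, 206, 418]) cube([1915, 317, 40]);
translate([311, 206, 0]) cube([40, 40, 418]);
translate([311, 483, 0]) cube([40, 40, 418]);
translate([2186, 206, 0]) cube([40, 40, 418]);
translate([2186, 483, 0]) cube([40, 40, 418]);


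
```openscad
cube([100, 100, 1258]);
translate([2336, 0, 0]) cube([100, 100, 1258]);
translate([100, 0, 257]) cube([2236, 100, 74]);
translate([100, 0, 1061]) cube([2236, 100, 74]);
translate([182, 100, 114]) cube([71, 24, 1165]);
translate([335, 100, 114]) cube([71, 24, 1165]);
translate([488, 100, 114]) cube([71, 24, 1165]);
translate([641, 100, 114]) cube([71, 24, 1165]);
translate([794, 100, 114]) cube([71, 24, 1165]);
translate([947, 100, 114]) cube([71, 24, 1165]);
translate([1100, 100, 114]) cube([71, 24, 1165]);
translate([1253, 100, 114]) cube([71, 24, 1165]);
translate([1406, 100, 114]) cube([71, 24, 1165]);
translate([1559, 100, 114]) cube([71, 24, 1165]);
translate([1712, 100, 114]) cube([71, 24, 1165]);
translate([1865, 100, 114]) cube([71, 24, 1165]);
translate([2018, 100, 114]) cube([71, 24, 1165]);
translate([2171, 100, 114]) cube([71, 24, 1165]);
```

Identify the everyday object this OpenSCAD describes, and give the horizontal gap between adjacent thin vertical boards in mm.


A fence section. The picket gap is 82 mm.

Two posts, two rails, 14 pickets — a fence section. Span 2236 mm holds 14 pickets of 71 mm with 15 equal gaps: ⌊(2236 − 14·71) / 15⌋ = 82 mm.


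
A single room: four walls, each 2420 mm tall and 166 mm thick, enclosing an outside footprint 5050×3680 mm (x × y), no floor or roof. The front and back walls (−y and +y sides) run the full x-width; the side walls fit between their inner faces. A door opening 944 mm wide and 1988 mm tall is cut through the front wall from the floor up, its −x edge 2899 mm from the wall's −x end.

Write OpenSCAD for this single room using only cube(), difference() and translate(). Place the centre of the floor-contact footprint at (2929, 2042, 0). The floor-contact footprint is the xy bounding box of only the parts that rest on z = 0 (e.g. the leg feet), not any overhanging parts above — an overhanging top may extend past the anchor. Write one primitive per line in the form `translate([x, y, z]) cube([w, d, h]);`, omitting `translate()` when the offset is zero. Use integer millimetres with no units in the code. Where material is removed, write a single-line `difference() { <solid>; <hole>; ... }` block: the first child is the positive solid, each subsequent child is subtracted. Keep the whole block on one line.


difference() { translate([404, 202, 0]) cube([5050, 166, 2420]); translate([3303, 202, 0]) cube([944, 166, 1988]); }
translate([404, 3716, 0]) cube([5050, 166, 2420]);
translate([404, 368, 0]) cube([166, 3348, 2420]);
translate([5288, 368, 0]) cube([166, 3348, 2420]);


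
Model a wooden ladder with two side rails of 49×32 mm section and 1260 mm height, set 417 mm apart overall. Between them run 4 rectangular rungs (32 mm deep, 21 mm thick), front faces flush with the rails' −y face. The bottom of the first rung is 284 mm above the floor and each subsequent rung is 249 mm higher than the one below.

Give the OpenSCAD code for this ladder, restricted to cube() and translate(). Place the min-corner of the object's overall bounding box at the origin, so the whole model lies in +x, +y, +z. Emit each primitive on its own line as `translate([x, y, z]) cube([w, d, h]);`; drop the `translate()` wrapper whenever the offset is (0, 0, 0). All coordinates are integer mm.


cube([49, 32, 1260]);
translate([368, 0, 0]) cube([49, 32, 1260]);
translate([49, 0, 284]) cube([319, 32, 21]);
translate([49, 0, 533]) cube([319, 32, 21]);
translate([49, 0, 782]) cube([319, 32, 21]);
translate([49, 0, 1031]) cube([319, 32, 21]);


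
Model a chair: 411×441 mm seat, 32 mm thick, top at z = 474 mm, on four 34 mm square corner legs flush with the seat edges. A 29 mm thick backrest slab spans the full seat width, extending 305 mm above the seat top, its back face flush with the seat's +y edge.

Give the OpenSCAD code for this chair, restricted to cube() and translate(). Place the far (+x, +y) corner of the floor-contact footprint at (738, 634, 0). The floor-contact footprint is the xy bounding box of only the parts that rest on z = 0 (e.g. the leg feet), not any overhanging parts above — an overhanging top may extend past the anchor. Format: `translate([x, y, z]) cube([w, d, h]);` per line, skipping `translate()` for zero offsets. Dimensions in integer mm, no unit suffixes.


translate([327, 193, 442]) cube([411, 441, 32]);
translate([327, 193, 0]) cube([34, 34, 442]);
translate([704, 193, 0]) cube([34, 34, 442]);
translate([327, 600, 0]) cube([34, 34, 442]);
translate([704, 600, 0]) cube([34, 34, 442]);
translate([327, 605, 474]) cube([411, 29, 305]);


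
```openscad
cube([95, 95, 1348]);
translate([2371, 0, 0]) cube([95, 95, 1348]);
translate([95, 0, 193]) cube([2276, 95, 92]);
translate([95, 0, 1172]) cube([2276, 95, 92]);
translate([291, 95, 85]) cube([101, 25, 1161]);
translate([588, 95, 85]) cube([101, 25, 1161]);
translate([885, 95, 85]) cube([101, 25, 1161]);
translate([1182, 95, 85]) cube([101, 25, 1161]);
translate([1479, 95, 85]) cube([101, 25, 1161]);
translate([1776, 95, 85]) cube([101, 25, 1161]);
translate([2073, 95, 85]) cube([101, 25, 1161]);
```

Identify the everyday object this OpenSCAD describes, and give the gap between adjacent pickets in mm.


A fence section. The picket gap is 196 mm.

Two posts, two rails, 7 pickets — a fence section. Span 2276 mm holds 7 pickets of 101 mm with 8 equal gaps: ⌊(2276 − 7·101) / 8⌋ = 196 mm.


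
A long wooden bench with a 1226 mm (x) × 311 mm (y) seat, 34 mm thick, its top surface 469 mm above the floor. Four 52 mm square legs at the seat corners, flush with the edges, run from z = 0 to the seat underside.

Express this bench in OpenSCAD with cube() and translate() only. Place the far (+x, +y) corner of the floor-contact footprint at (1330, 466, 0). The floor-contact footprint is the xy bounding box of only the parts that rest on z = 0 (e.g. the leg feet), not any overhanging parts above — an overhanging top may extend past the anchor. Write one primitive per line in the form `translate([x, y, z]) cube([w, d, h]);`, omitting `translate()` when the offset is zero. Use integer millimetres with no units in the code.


translate([104, 155, 435]) cube([1226, 311, 34]);
translate([104, 155, 0]) cube([52, 52, 435]);
translate([104, 414, 0]) cube([52, 52, 435]);
translate([1278, 155, 0]) cube([52, 52, 435]);
translate([1278, 414, 0]) cube([52, 52, 435]);


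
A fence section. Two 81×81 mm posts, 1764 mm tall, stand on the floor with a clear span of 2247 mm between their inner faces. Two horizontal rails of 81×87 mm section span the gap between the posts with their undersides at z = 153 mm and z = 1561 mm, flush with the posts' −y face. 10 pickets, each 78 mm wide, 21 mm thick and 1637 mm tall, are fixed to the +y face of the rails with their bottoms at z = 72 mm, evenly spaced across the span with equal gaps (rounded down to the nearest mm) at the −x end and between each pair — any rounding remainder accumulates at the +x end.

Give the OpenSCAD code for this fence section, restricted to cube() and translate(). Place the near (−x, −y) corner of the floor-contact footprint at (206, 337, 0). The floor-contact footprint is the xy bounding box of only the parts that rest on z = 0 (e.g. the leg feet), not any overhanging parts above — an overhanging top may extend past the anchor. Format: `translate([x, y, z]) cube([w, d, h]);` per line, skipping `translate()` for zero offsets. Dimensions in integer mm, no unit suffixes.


translate([206, 337, 0]) cube([81, 81, 1764]);
translate([2534, 337, 0]) cube([81, 81, 1764]);
translate([287, 337, 153]) cube([2247, 81, 87]);
translate([287, 337, 1561]) cube([2247, 81, 87]);
translate([420, 418, 72]) cube([78, 21, 1637]);
translate([631, 418, 72]) cube([78, 21, 1637]);
translate([842, 418, 72]) cube([78, 21, 1637]);
translate([1053, 418, 72]) cube([78, 21, 1637]);
translate([1264, 418, 72]) cube([78, 21, 1637]);
translate([1475, 418, 72]) cube([78, 21, 1637]);
translate([1686, 418, 72]) cube([78, 21, 1637]);
translate([1897, 418, 72]) cube([78, 21, 1637]);
translate([2108, 418, 72]) cube([78, 21, 1637]);
translate([2319, 418, 72]) cube([78, 21, 1637]);


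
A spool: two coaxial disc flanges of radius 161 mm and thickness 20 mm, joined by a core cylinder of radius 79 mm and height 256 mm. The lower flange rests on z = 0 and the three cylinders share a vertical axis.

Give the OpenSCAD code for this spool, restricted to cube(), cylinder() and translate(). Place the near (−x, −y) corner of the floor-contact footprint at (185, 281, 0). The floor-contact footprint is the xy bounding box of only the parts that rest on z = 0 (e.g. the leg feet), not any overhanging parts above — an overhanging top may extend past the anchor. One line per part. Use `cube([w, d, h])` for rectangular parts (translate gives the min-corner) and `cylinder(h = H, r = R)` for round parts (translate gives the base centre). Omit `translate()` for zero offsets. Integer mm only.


translate([346, 442, 0]) cylinder(h = 20, r = 161);
translate([346, 442, 20]) cylinder(h = 256, r = 79);
translate([346, 442, 276]) cylinder(h = 20, r = 161);


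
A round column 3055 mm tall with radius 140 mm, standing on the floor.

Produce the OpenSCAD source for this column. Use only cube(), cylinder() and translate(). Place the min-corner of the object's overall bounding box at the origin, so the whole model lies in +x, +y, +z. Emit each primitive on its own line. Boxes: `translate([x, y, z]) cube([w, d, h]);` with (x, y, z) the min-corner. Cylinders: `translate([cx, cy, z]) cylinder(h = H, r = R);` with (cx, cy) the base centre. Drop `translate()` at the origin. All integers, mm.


translate([140, 140, 0]) cylinder(h = 3055, r = 140);


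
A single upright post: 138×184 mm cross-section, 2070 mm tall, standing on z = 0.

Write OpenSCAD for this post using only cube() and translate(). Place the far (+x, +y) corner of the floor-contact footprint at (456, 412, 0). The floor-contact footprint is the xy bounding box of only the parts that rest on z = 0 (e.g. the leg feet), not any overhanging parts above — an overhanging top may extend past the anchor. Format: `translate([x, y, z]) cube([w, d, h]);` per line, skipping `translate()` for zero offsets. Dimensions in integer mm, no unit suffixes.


translate([318, 228, 0]) cube([138, 184, 2070]);


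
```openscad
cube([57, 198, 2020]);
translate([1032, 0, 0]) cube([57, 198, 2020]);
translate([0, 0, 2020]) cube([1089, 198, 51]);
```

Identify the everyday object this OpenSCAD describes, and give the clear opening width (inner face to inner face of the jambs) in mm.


A door frame. The clear opening width is 975 mm.

Two 2020 mm tall posts with a header on top — a door frame. The left jamb is 57 mm wide at x = 0; the right jamb starts at x = 1032. The clear opening is 1032 − 57 = 975 mm.


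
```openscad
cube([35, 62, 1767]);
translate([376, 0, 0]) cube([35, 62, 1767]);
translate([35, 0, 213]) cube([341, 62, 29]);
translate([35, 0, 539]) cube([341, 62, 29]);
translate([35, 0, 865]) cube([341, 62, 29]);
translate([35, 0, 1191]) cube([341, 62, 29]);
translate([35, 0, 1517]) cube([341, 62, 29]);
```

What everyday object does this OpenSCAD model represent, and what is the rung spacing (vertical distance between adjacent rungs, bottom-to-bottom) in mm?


A ladder. The rung spacing is 326 mm.

Two tall 35×62 posts with 5 short bars between them — a ladder. Adjacent rungs sit at z = 213 and z = 539, so the spacing is 539 − 213 = 326 mm.


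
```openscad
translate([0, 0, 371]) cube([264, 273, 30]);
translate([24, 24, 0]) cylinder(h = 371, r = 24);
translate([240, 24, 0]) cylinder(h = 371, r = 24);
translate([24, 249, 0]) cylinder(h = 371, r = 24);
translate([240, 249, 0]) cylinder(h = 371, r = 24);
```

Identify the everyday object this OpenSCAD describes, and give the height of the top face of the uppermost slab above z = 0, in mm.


A stool. The seat height is 401 mm.

A 264×273×30 slab at z = 371 on four corner cylinders — a stool. The seat top is 371 + 30 = 401 mm.


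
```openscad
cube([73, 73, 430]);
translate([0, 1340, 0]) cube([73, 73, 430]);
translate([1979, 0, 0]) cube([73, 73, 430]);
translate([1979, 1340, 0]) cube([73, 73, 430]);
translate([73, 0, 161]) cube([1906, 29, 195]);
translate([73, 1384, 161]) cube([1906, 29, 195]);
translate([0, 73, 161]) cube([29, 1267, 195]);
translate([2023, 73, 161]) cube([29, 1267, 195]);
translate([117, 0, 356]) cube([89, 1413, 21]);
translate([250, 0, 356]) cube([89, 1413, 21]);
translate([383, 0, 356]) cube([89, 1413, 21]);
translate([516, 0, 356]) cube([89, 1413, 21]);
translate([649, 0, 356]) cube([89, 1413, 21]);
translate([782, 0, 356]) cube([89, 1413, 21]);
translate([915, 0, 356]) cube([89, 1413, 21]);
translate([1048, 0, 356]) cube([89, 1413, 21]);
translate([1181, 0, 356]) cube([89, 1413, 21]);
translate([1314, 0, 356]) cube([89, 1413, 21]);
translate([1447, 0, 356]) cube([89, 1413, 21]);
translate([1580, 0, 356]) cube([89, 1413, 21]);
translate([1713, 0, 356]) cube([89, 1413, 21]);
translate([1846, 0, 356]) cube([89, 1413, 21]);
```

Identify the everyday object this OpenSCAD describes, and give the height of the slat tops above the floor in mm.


A bed frame. The slat-top height is 377 mm.

Four posts, four rails, and a row of slats — a bed frame. Slats sit on the rails at z = 161 + 195 = 356; with slat thickness 21, the top is 377 mm.


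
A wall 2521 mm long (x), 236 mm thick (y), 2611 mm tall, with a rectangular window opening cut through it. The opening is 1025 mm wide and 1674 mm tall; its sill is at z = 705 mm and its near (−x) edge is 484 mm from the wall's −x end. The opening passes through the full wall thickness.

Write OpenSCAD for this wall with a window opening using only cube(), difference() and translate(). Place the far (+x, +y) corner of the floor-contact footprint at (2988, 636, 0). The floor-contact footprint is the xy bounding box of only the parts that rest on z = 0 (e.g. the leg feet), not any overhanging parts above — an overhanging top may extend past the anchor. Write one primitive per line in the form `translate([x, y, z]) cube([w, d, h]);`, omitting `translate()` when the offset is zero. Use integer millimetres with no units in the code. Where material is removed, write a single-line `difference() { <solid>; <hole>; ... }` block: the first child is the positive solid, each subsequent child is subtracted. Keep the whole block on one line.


difference() { translate([467, 400, 0]) cube([2521, 236, 2611]); translate([951, 400, 705]) cube([1025, 236, 1674]); }
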